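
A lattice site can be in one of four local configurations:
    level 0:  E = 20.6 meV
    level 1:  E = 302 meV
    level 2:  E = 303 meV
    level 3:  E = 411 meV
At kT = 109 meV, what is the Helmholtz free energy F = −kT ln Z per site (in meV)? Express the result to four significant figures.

2.703 meV

Eᵢ/kT = 0.188991, 2.77064, 2.77982, 3.77064.
Z = Σ e^(−Eᵢ/kT) = e^(−0.188991) + e^(−2.77064) + e^(−2.77982) + e^(−3.77064) = 0.827794 + 0.0626219 + 0.0620497 + 0.0230373 = 0.975503.
F = −kT ln Z = −109 × ln(0.975503) = −109 × -0.0248020 = 2.703 meV.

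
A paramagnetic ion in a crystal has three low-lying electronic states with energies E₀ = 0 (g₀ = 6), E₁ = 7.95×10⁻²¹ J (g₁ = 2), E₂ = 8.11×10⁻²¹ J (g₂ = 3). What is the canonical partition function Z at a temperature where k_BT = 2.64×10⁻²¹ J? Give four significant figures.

Eᵢ/kT = 0, 3.01136, 3.07197.
Z = Σ gᵢe^(−Eᵢ/kT) = 6·e^(−0) + 2·e^(−3.01136) + 3·e^(−3.07197) = 6.00000 + 0.0984494 + 0.138989 = 6.23744.

Z = 6.237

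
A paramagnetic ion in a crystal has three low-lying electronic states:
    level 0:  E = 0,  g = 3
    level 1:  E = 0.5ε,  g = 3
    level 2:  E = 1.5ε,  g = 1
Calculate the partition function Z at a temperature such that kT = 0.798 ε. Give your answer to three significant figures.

Z = 4.76

Eᵢ/kT = 0, 0.62657, 1.8797.
Z = Σ gᵢe^(−Eᵢ/kT) = 3·e^(−0) + 3·e^(−0.62657) + 1·e^(−1.8797) = 3.0000 + 1.6033 + 0.15264 = 4.7559.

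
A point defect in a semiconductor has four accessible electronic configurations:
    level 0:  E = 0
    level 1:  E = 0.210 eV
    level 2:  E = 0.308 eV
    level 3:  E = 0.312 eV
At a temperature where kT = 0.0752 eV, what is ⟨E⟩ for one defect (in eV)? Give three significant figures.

Eᵢ/kT = 0, 2.7926, 4.0957, 4.1489.
Z = Σ e^(−Eᵢ/kT) = e^(−0) + e^(−2.7926) + e^(−4.0957) + e^(−4.1489) = 1.0000 + 0.061262 + 0.016644 + 0.015782 = 1.0937.
⟨E⟩ = Σ Eᵢ e^(−Eᵢ/kT) / Z = (0·1.0000 + 0.210·0.061262 + 0.308·0.016644 + 0.312·0.015782) / 1.0937 = 0.0210 eV.

0.0210 eV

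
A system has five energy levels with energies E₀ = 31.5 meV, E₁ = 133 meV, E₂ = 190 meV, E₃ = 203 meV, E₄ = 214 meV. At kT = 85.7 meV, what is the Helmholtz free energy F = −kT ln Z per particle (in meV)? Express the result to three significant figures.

-14.8 meV

Eᵢ/kT = 0.36756, 1.5519, 2.2170, 2.3687, 2.4971.
Z = Σ e^(−Eᵢ/kT) = e^(−0.36756) + e^(−1.5519) + e^(−2.2170) + e^(−2.3687) + e^(−2.4971) = 0.69242 + 0.21185 + 0.10894 + 0.093602 + 0.082323 = 1.1891.
F = −kT ln Z = −85.7 × ln(1.1891) = −85.7 × 0.17320 = -14.8 meV.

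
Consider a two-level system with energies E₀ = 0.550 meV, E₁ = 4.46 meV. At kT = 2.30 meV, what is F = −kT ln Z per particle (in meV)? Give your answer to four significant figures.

0.1641 meV

Eᵢ/kT = 0.239130, 1.93913.
Z = Σ e^(−Eᵢ/kT) = e^(−0.239130) + e^(−1.93913) = 0.787313 + 0.143829 = 0.931142.
F = −kT ln Z = −2.30 × ln(0.931142) = −2.30 × -0.0713435 = 0.1641 meV.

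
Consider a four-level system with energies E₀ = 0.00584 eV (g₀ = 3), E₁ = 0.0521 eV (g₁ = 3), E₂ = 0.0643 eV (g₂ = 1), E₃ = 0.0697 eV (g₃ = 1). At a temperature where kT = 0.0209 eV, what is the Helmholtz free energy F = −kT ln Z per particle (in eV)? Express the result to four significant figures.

-0.01996 eV

Eᵢ/kT = 0.279426, 2.49282, 3.07656, 3.33493.
Z = Σ gᵢe^(−Eᵢ/kT) = 3·e^(−0.279426) + 3·e^(−2.49282) + 1·e^(−3.07656) + 1·e^(−3.33493) = 2.26865 + 0.248029 + 0.0461176 + 0.0356171 = 2.59841.
F = −kT ln Z = −0.0209 × ln(2.59841) = −0.0209 × 0.954900 = -0.01996 eV.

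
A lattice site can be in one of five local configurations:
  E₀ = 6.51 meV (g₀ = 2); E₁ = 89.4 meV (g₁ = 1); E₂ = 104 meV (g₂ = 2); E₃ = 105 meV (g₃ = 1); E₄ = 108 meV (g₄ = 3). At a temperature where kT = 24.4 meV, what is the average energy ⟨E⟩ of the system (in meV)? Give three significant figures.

12.5 meV

Eᵢ/kT = 0.26680, 3.6639, 4.2623, 4.3033, 4.4262.
Z = Σ gᵢe^(−Eᵢ/kT) = 2·e^(−0.26680) + 1·e^(−3.6639) + 2·e^(−4.2623) + 1·e^(−4.3033) + 3·e^(−4.4262) = 1.5317 + 0.025632 + 0.028180 + 0.013524 + 0.035880 = 1.6349.
⟨E⟩ = Σ Eᵢ gᵢe^(−Eᵢ/kT) / Z = (6.51·1.5317 + 89.4·0.025632 + 104·0.028180 + 105·0.013524 + 108·0.035880) / 1.6349 = 12.5 meV.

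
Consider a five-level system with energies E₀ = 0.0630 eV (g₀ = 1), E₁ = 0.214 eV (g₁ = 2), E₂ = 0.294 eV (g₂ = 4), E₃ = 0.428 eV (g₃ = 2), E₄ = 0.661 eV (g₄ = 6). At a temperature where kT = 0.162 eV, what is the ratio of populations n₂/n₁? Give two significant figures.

1.2

n₂/n₁ = (g₂/g₁) exp[−(E₂−E₁)/kT] = (4/2) × exp(−(0.080 eV)/(0.162 eV)) = (4/2) × exp(-0.4938) = 1.2.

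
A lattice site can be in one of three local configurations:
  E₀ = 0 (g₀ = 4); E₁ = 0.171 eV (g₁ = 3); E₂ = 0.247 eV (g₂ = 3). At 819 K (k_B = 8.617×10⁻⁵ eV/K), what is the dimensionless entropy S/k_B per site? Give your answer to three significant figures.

k_BT = 8.617×10⁻⁵ × 819 K = 0.070573 eV.
Eᵢ/kT = 0, 2.4230, 3.4999.
Z = Σ gᵢe^(−Eᵢ/kT) = 4·e^(−0) + 3·e^(−2.4230) + 3·e^(−3.4999) = 4.0000 + 0.26597 + 0.090601 = 4.3566.
⟨E⟩ = Σ EᵢPᵢ = 0.015576 eV.
S/k_B = ln Z + ⟨E⟩/kT = ln(4.3566) + 0.015576/0.070573 = 1.4717 + 0.22071 = 1.69.

1.69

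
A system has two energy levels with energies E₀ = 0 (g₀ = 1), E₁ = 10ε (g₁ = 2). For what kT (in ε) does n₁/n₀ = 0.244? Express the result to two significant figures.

4.8 ε

n₁/n₀ = (g₁/g₀) exp[−(E₁−E₀)/kT] = 0.244.
⇒ (E₁−E₀)/kT = ln((2/1)/0.244) = ln(8.197) = 2.104.
kT = 10ε / 2.104 = 4.8 ε.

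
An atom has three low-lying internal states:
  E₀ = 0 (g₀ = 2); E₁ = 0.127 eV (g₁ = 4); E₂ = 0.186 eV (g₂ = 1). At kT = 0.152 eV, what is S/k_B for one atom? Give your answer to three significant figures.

1.84

Eᵢ/kT = 0, 0.83553, 1.2237.
Z = Σ gᵢe^(−Eᵢ/kT) = 2·e^(−0) + 4·e^(−0.83553) + 1·e^(−1.2237) = 2.0000 + 1.7346 + 0.29414 = 4.0287.
⟨E⟩ = Σ EᵢPᵢ = 0.068261 eV.
S/k_B = ln Z + ⟨E⟩/kT = ln(4.0287) + 0.068261/0.152 = 1.3934 + 0.44909 = 1.84.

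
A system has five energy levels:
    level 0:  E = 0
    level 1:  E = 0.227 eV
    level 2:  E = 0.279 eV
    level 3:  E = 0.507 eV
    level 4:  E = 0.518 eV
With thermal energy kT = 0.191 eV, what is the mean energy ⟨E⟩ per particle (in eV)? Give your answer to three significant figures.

Eᵢ/kT = 0, 1.1885, 1.4607, 2.6545, 2.7120.
Z = Σ e^(−Eᵢ/kT) = e^(−0) + e^(−1.1885) + e^(−1.4607) + e^(−2.6545) + e^(−2.7120) = 1.0000 + 0.30468 + 0.23207 + 0.070334 + 0.066404 = 1.6735.
⟨E⟩ = Σ Eᵢ e^(−Eᵢ/kT) / Z = (0·1.0000 + 0.227·0.30468 + 0.279·0.23207 + 0.507·0.070334 + 0.518·0.066404) / 1.6735 = 0.122 eV.

0.122 eV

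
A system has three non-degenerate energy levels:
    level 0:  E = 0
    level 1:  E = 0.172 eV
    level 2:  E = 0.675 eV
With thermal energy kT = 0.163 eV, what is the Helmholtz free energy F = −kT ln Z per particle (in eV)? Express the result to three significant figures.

-0.0506 eV

Eᵢ/kT = 0, 1.0552, 4.1411.
Z = Σ e^(−Eᵢ/kT) = e^(−0) + e^(−1.0552) + e^(−4.1411) = 1.0000 + 0.34812 + 0.015905 = 1.3640.
F = −kT ln Z = −0.163 × ln(1.3640) = −0.163 × 0.31042 = -0.0506 eV.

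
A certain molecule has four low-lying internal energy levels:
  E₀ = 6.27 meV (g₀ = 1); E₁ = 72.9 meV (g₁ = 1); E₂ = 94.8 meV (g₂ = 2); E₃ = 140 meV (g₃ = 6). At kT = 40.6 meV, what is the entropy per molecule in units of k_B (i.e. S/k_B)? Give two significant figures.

1.4

Eᵢ/kT = 0.1544, 1.796, 2.335, 3.448.
Z = Σ gᵢe^(−Eᵢ/kT) = 1·e^(−0.1544) + 1·e^(−1.796) + 2·e^(−2.335) + 6·e^(−3.448) = 0.8569 + 0.1660 + 0.1936 + 0.1909 = 1.407.
⟨E⟩ = Σ EᵢPᵢ = 44.46 meV.
S/k_B = ln Z + ⟨E⟩/kT = ln(1.407) + 44.46/40.6 = 0.3415 + 1.095 = 1.4.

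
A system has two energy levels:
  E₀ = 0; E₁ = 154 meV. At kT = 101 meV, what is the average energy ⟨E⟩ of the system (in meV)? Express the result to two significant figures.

Eᵢ/kT = 0, 1.525.
Z = Σ e^(−Eᵢ/kT) = e^(−0) + e^(−1.525) = 1.000 + 0.2176 = 1.218.
⟨E⟩ = Σ Eᵢ e^(−Eᵢ/kT) / Z = (0·1.000 + 154·0.2176) / 1.218 = 28 meV.

28 meV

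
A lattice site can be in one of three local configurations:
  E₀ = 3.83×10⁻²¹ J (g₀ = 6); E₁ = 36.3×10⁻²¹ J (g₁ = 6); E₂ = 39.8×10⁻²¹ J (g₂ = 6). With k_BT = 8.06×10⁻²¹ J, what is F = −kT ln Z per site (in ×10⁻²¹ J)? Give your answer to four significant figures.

-10.84 ×10⁻²¹ J

Eᵢ/kT = 0.475186, 4.50372, 4.93797.
Z = Σ gᵢe^(−Eᵢ/kT) = 6·e^(−0.475186) + 6·e^(−4.50372) + 6·e^(−4.93797) = 3.73062 + 0.0664065 + 0.0430148 = 3.84004.
F = −kT ln Z = −8.06 × ln(3.84004) = −8.06 × 1.34548 = -10.84 ×10⁻²¹ J.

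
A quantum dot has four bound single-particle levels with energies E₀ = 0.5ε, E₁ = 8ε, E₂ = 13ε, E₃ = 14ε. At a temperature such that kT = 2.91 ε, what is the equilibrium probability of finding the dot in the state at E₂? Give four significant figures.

Eᵢ/kT = 0.171821, 2.74914, 4.46735, 4.81100.
Z = Σ e^(−Eᵢ/kT) = e^(−0.171821) + e^(−2.74914) + e^(−4.46735) + e^(−4.81100) = 0.842130 + 0.0639829 + 0.0114777 + 0.00813972 = 0.925730.
P₂ = e^(−E₂/kT) / Z = 0.0114777/0.925730 = 0.01240.

0.01240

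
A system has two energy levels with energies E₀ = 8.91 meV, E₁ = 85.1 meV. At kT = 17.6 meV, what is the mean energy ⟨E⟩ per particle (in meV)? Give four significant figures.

Eᵢ/kT = 0.506250, 4.83523.
Z = Σ e^(−Eᵢ/kT) = e^(−0.506250) + e^(−4.83523) = 0.602752 + 0.00794486 = 0.610697.
⟨E⟩ = Σ Eᵢ e^(−Eᵢ/kT) / Z = (8.91·0.602752 + 85.1·0.00794486) / 0.610697 = 9.901 meV.

9.901 meV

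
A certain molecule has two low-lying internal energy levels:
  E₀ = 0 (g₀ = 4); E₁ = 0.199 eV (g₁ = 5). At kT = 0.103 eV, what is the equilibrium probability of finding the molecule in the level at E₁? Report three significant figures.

Eᵢ/kT = 0, 1.9320.
Z = Σ gᵢe^(−Eᵢ/kT) = 4·e^(−0) + 5·e^(−1.9320) = 4.0000 + 0.72429 = 4.7243.
P₁ = g₁ e^(−E₁/kT) / Z = 0.72429/4.7243 = 0.153.

0.153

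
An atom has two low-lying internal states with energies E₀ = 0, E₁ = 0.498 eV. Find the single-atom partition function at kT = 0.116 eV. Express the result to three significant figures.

Eᵢ/kT = 0, 4.2931.
Z = Σ e^(−Eᵢ/kT) = e^(−0) + e^(−4.2931) = 1.0000 + 0.013663 = 1.0137.

Z = 1.01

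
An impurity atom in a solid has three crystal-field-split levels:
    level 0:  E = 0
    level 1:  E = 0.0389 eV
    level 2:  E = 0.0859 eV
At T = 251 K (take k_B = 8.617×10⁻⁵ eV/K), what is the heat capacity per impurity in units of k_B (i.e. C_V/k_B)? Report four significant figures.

k_BT = 8.617×10⁻⁵ × 251 K = 0.0216287 eV.
Eᵢ/kT = 0, 1.79854, 3.97157.
Z = Σ e^(−Eᵢ/kT) = e^(−0) + e^(−1.79854) + e^(−3.97157) = 1.00000 + 0.165540 + 0.0188438 = 1.18438.
⟨E⟩ = 0.00680372 eV, ⟨E²⟩ = 0.000328899 eV².
C_V/k_B = (⟨E²⟩ − ⟨E⟩²)/(kT)² = (0.000328899 − 0.0000462906)/0.000467801 = 0.6041.

0.6041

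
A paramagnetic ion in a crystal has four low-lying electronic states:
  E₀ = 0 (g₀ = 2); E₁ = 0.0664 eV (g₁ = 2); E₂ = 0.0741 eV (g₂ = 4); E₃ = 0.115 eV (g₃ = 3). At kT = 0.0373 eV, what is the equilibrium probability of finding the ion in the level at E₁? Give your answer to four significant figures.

Eᵢ/kT = 0, 1.78016, 1.98660, 3.08311.
Z = Σ gᵢe^(−Eᵢ/kT) = 2·e^(−0) + 2·e^(−1.78016) + 4·e^(−1.98660) + 3·e^(−3.08311) = 2.00000 + 0.337222 + 0.548644 + 0.137450 = 3.02332.
P₁ = g₁ e^(−E₁/kT) / Z = 0.337222/3.02332 = 0.1115.

0.1115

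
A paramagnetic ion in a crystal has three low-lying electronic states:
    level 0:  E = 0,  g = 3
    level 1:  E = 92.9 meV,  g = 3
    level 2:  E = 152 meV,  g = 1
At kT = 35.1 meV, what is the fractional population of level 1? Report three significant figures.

Eᵢ/kT = 0, 2.6467, 4.3305.
Z = Σ gᵢe^(−Eᵢ/kT) = 3·e^(−0) + 3·e^(−2.6467) + 1·e^(−4.3305) = 3.0000 + 0.21265 + 0.013161 = 3.2258.
P₁ = g₁ e^(−E₁/kT) / Z = 0.21265/3.2258 = 0.0659.

0.0659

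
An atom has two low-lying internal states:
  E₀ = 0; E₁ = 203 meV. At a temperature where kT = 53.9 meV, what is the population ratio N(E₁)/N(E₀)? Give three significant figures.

0.0231

n₁/n₀ = exp[−(E₁−E₀)/kT] = exp(−(203 meV)/(53.9 meV)) = exp(-3.7662) = 0.0231.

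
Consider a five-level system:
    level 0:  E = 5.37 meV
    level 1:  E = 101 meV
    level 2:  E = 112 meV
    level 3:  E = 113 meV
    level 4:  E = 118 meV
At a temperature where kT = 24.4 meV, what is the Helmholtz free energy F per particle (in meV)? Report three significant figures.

4.07 meV

Eᵢ/kT = 0.22008, 4.1393, 4.5902, 4.6311, 4.8361.
Z = Σ e^(−Eᵢ/kT) = e^(−0.22008) + e^(−4.1393) + e^(−4.5902) + e^(−4.6311) + e^(−4.8361) = 0.80245 + 0.015934 + 0.010151 + 0.0097440 + 0.0079380 = 0.84622.
F = −kT ln Z = −24.4 × ln(0.84622) = −24.4 × -0.16698 = 4.07 meV.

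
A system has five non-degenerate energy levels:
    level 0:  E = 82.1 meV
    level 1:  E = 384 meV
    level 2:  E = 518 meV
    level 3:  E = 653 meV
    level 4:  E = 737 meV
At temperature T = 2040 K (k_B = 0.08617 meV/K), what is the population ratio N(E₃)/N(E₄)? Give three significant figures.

1.61

k_BT = 0.08617 × 2040 K = 175.79 meV.
n₃/n₄ = exp[−(E₃−E₄)/kT] = exp(−(-84 meV)/(175.79 meV)) = exp(0.47784) = 1.61.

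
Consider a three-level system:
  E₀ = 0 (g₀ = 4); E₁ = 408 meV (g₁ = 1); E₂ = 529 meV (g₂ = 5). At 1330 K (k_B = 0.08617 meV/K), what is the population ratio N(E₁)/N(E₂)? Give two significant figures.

0.57

k_BT = 0.08617 × 1330 K = 114.6 meV.
n₁/n₂ = (g₁/g₂) exp[−(E₁−E₂)/kT] = (1/5) × exp(−(-121 meV)/(114.6 meV)) = (1/5) × exp(1.056) = 0.57.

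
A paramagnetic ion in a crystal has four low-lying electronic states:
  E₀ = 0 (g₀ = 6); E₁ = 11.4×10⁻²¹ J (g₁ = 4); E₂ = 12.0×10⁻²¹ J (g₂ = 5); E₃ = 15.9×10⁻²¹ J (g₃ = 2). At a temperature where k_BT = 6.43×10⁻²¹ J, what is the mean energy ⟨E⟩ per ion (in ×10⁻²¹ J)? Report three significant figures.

2.59 ×10⁻²¹ J

Eᵢ/kT = 0, 1.7729, 1.8663, 2.4728.
Z = Σ gᵢe^(−Eᵢ/kT) = 6·e^(−0) + 4·e^(−1.7729) + 5·e^(−1.8663) + 2·e^(−2.4728) = 6.0000 + 0.67936 + 0.77347 + 0.16870 = 7.6215.
⟨E⟩ = Σ Eᵢ gᵢe^(−Eᵢ/kT) / Z = (0·6.0000 + 11.4·0.67936 + 12.0·0.77347 + 15.9·0.16870) / 7.6215 = 2.59 ×10⁻²¹ J.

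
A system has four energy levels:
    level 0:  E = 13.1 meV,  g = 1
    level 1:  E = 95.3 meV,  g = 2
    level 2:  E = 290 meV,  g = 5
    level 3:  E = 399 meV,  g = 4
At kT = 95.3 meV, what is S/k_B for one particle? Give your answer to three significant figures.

Eᵢ/kT = 0.13746, 1.0000, 3.0430, 4.1868.
Z = Σ gᵢe^(−Eᵢ/kT) = 1·e^(−0.13746) + 2·e^(−1.0000) + 5·e^(−3.0430) + 4·e^(−4.1868) = 0.87157 + 0.73576 + 0.23846 + 0.060779 = 1.9066.
⟨E⟩ = Σ EᵢPᵢ = 91.755 meV.
S/k_B = ln Z + ⟨E⟩/kT = ln(1.9066) + 91.755/95.3 = 0.64532 + 0.96280 = 1.61.

1.61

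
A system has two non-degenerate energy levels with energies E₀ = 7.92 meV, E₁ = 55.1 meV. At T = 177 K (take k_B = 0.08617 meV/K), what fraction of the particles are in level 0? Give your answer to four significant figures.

0.9566

k_BT = 0.08617 × 177 K = 15.2521 meV.
Eᵢ/kT = 0.519273, 3.61262.
Z = Σ e^(−Eᵢ/kT) = e^(−0.519273) + e^(−3.61262) = 0.594953 + 0.0269811 = 0.621934.
P₀ = e^(−E₀/kT) / Z = 0.594953/0.621934 = 0.9566.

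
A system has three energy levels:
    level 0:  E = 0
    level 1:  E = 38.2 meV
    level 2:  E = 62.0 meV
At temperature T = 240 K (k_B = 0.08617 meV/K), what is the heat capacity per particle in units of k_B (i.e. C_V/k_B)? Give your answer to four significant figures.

k_BT = 0.08617 × 240 K = 20.6808 meV.
Eᵢ/kT = 0, 1.84712, 2.99795.
Z = Σ e^(−Eᵢ/kT) = e^(−0) + e^(−1.84712) + e^(−2.99795) = 1.00000 + 0.157691 + 0.0498892 = 1.20758.
⟨E⟩ = 7.54975 meV, ⟨E²⟩ = 349.362 meV².
C_V/k_B = (⟨E²⟩ − ⟨E⟩²)/(kT)² = (349.362 − 56.9987)/427.695 = 0.6836.

0.6836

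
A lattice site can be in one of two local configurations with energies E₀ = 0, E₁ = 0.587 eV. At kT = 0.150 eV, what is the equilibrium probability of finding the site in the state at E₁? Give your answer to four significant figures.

0.01958

Eᵢ/kT = 0, 3.91333.
Z = Σ e^(−Eᵢ/kT) = e^(−0) + e^(−3.91333) = 1.00000 + 0.0199739 = 1.01997.
P₁ = e^(−E₁/kT) / Z = 0.0199739/1.01997 = 0.01958.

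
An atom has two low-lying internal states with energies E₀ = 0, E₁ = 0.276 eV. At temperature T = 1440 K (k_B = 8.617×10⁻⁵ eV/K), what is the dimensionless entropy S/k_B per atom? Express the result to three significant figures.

k_BT = 8.617×10⁻⁵ × 1440 K = 0.12408 eV.
Eᵢ/kT = 0, 2.2244.
Z = Σ e^(−Eᵢ/kT) = e^(−0) + e^(−2.2244) = 1.0000 + 0.10813 = 1.1081.
⟨E⟩ = Σ EᵢPᵢ = 0.026932 eV.
S/k_B = ln Z + ⟨E⟩/kT = ln(1.1081) + 0.026932/0.12408 = 0.10265 + 0.21705 = 0.320.

0.320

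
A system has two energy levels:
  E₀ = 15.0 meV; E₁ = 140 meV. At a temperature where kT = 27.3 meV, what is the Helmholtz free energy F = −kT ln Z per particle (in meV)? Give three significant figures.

Eᵢ/kT = 0.54945, 5.1282.
Z = Σ e^(−Eᵢ/kT) = e^(−0.54945) + e^(−5.1282) = 0.57727 + 0.0059272 = 0.58320.
F = −kT ln Z = −27.3 × ln(0.58320) = −27.3 × -0.53923 = 14.7 meV.

14.7 meV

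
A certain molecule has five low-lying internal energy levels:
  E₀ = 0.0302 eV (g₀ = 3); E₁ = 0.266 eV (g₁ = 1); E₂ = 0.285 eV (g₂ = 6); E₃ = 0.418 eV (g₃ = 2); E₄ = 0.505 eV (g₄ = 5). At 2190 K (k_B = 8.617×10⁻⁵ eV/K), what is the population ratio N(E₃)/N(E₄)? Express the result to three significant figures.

k_BT = 8.617×10⁻⁵ × 2190 K = 0.18871 eV.
n₃/n₄ = (g₃/g₄) exp[−(E₃−E₄)/kT] = (2/5) × exp(−(-0.087 eV)/(0.18871 eV)) = (2/5) × exp(0.46102) = 0.634.

0.634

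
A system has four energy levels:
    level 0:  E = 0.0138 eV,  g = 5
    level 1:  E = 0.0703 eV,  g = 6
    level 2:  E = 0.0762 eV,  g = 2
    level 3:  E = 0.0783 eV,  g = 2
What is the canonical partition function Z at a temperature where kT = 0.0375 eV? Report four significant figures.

Z = 4.891

Eᵢ/kT = 0.368000, 1.87467, 2.03200, 2.08800.
Z = Σ gᵢe^(−Eᵢ/kT) = 5·e^(−0.368000) + 6·e^(−1.87467) + 2·e^(−2.03200) + 2·e^(−2.08800) = 3.46059 + 0.920433 + 0.262146 + 0.247870 = 4.89104.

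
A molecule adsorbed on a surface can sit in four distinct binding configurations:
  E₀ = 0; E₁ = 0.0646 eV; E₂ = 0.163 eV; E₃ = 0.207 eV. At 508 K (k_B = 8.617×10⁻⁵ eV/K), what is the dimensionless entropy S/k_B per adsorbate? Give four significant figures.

0.6042

k_BT = 8.617×10⁻⁵ × 508 K = 0.0437744 eV.
Eᵢ/kT = 0, 1.47575, 3.72364, 4.72879.
Z = Σ e^(−Eᵢ/kT) = e^(−0) + e^(−1.47575) + e^(−3.72364) + e^(−4.72879) = 1.00000 + 0.228607 + 0.0241459 + 0.00883716 = 1.26159.
⟨E⟩ = Σ EᵢPᵢ = 0.0162756 eV.
S/k_B = ln Z + ⟨E⟩/kT = ln(1.26159) + 0.0162756/0.0437744 = 0.232373 + 0.371806 = 0.6042.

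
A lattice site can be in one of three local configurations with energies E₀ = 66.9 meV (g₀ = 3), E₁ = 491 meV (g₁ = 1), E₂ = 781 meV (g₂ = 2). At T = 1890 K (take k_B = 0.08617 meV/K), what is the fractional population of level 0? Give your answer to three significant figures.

0.968

k_BT = 0.08617 × 1890 K = 162.86 meV.
Eᵢ/kT = 0.41078, 3.0149, 4.7955.
Z = Σ gᵢe^(−Eᵢ/kT) = 3·e^(−0.41078) + 1·e^(−3.0149) + 2·e^(−4.7955) = 1.9894 + 0.049051 + 0.016534 = 2.0550.
P₀ = g₀ e^(−E₀/kT) / Z = 1.9894/2.0550 = 0.968.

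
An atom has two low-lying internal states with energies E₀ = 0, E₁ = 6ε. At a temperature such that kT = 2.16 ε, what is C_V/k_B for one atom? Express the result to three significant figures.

0.425

Eᵢ/kT = 0, 2.7778.
Z = Σ e^(−Eᵢ/kT) = e^(−0) + e^(−2.7778) = 1.0000 + 0.062175 = 1.0622.
⟨E⟩ = 0.35121 ε, ⟨E²⟩ = 2.1072 ε².
C_V/k_B = (⟨E²⟩ − ⟨E⟩²)/(kT)² = (2.1072 − 0.12335)/4.6656 = 0.425.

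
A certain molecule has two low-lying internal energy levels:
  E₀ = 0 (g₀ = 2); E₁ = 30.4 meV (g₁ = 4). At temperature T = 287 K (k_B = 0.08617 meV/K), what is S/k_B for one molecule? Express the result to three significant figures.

1.61

k_BT = 0.08617 × 287 K = 24.731 meV.
Eᵢ/kT = 0, 1.2292.
Z = Σ gᵢe^(−Eᵢ/kT) = 2·e^(−0) + 4·e^(−1.2292) = 2.0000 + 1.1701 = 3.1701.
⟨E⟩ = Σ EᵢPᵢ = 11.221 meV.
S/k_B = ln Z + ⟨E⟩/kT = ln(3.1701) + 11.221/24.731 = 1.1538 + 0.45372 = 1.61.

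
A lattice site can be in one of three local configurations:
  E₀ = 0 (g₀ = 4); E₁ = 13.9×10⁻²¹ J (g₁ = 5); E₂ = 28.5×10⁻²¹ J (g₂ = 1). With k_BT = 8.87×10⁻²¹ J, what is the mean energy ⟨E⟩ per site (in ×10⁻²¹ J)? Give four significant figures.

Eᵢ/kT = 0, 1.56708, 3.21308.
Z = Σ gᵢe^(−Eᵢ/kT) = 4·e^(−0) + 5·e^(−1.56708) + 1·e^(−3.21308) = 4.00000 + 1.04327 + 0.0402325 = 5.08350.
⟨E⟩ = Σ Eᵢ gᵢe^(−Eᵢ/kT) / Z = (0·4.00000 + 13.9·1.04327 + 28.5·0.0402325) / 5.08350 = 3.078 ×10⁻²¹ J.

3.078 ×10⁻²¹ J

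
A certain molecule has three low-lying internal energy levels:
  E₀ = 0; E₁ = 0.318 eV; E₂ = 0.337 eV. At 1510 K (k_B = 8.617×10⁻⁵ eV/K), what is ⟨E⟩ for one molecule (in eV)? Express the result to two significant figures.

0.046 eV

k_BT = 8.617×10⁻⁵ × 1510 K = 0.1301 eV.
Eᵢ/kT = 0, 2.444, 2.590.
Z = Σ e^(−Eᵢ/kT) = e^(−0) + e^(−2.444) + e^(−2.590) = 1.000 + 0.08681 + 0.07502 = 1.162.
⟨E⟩ = Σ Eᵢ e^(−Eᵢ/kT) / Z = (0·1.000 + 0.318·0.08681 + 0.337·0.07502) / 1.162 = 0.046 eV.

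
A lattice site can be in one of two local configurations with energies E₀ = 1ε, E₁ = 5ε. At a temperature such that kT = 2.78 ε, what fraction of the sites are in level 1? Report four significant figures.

0.1917

Eᵢ/kT = 0.359712, 1.79856.
Z = Σ e^(−Eᵢ/kT) = e^(−0.359712) + e^(−1.79856) = 0.697877 + 0.165537 = 0.863414.
P₁ = e^(−E₁/kT) / Z = 0.165537/0.863414 = 0.1917.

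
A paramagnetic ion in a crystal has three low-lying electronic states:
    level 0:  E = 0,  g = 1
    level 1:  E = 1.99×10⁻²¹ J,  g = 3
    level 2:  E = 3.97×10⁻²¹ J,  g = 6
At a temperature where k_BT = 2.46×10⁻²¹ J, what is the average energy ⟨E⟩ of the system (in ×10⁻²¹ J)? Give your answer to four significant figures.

Eᵢ/kT = 0, 0.808943, 1.61382.
Z = Σ gᵢe^(−Eᵢ/kT) = 1·e^(−0) + 3·e^(−0.808943) + 6·e^(−1.61382) = 1.00000 + 1.33599 + 1.19475 = 3.53074.
⟨E⟩ = Σ Eᵢ gᵢe^(−Eᵢ/kT) / Z = (0·1.00000 + 1.99·1.33599 + 3.97·1.19475) / 3.53074 = 2.096 ×10⁻²¹ J.

2.096 ×10⁻²¹ J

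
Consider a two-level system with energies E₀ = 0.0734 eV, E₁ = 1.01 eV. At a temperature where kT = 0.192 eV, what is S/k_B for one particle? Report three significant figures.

0.0444

Eᵢ/kT = 0.38229, 5.2604.
Z = Σ e^(−Eᵢ/kT) = e^(−0.38229) + e^(−5.2604) = 0.68230 + 0.0051932 = 0.68749.
⟨E⟩ = Σ EᵢPᵢ = 0.080475 eV.
S/k_B = ln Z + ⟨E⟩/kT = ln(0.68749) + 0.080475/0.192 = -0.37471 + 0.41914 = 0.0444.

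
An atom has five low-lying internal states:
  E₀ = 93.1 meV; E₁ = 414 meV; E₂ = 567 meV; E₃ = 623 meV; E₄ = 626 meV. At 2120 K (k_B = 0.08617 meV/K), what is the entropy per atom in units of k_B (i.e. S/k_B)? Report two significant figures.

0.91

k_BT = 0.08617 × 2120 K = 182.7 meV.
Eᵢ/kT = 0.5096, 2.266, 3.103, 3.410, 3.426.
Z = Σ e^(−Eᵢ/kT) = e^(−0.5096) + e^(−2.266) + e^(−3.103) + e^(−3.410) + e^(−3.426) = 0.6007 + 0.1037 + 0.04491 + 0.03304 + 0.03252 = 0.8149.
⟨E⟩ = Σ EᵢPᵢ = 202.8 meV.
S/k_B = ln Z + ⟨E⟩/kT = ln(0.8149) + 202.8/182.7 = -0.2047 + 1.110 = 0.91.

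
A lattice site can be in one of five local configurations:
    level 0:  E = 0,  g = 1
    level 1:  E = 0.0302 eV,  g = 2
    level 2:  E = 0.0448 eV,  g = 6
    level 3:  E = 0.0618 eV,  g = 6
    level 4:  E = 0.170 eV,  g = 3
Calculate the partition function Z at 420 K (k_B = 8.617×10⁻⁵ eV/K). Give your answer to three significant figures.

Z = 4.72

k_BT = 8.617×10⁻⁵ × 420 K = 0.036191 eV.
Eᵢ/kT = 0, 0.83446, 1.2379, 1.7076, 4.6973.
Z = Σ gᵢe^(−Eᵢ/kT) = 1·e^(−0) + 2·e^(−0.83446) + 6·e^(−1.2379) + 6·e^(−1.7076) + 3·e^(−4.6973) = 1.0000 + 0.86822 + 1.7400 + 1.0878 + 0.027360 = 4.7234.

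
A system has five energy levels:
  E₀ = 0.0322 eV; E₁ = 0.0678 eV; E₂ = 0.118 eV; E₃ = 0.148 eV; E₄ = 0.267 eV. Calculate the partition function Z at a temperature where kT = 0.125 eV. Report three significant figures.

Eᵢ/kT = 0.25760, 0.54240, 0.94400, 1.1840, 2.1360.
Z = Σ e^(−Eᵢ/kT) = e^(−0.25760) + e^(−0.54240) + e^(−0.94400) + e^(−1.1840) + e^(−2.1360) = 0.77290 + 0.58135 + 0.38907 + 0.30605 + 0.11813 = 2.1675.

Z = 2.17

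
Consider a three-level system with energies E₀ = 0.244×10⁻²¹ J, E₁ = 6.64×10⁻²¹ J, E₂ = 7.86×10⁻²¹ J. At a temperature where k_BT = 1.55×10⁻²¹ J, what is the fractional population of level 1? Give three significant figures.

0.0158

Eᵢ/kT = 0.15742, 4.2839, 5.0710.
Z = Σ e^(−Eᵢ/kT) = e^(−0.15742) + e^(−4.2839) + e^(−5.0710) = 0.85435 + 0.013789 + 0.0062761 = 0.87442.
P₁ = e^(−E₁/kT) / Z = 0.013789/0.87442 = 0.0158.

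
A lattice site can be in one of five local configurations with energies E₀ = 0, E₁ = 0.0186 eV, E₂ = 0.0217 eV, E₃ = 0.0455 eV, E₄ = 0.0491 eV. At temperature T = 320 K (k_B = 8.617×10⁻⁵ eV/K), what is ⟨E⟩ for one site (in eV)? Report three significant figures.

k_BT = 8.617×10⁻⁵ × 320 K = 0.027574 eV.
Eᵢ/kT = 0, 0.67455, 0.78697, 1.6501, 1.7807.
Z = Σ e^(−Eᵢ/kT) = e^(−0) + e^(−0.67455) + e^(−0.78697) + e^(−1.6501) + e^(−1.7807) = 1.0000 + 0.50939 + 0.45522 + 0.19203 + 0.16852 = 2.3252.
⟨E⟩ = Σ Eᵢ e^(−Eᵢ/kT) / Z = (0·1.0000 + 0.0186·0.50939 + 0.0217·0.45522 + 0.0455·0.19203 + 0.0491·0.16852) / 2.3252 = 0.0156 eV.

0.0156 eV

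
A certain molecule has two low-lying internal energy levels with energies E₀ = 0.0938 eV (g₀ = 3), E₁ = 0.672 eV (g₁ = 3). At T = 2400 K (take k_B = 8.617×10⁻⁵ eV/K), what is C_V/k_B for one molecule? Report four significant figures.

0.4240

k_BT = 8.617×10⁻⁵ × 2400 K = 0.206808 eV.
Eᵢ/kT = 0.453561, 3.24939.
Z = Σ gᵢe^(−Eᵢ/kT) = 3·e^(−0.453561) + 3·e^(−3.24939) = 1.90608 + 0.116394 = 2.02247.
⟨E⟩ = 0.127076 eV, ⟨E²⟩ = 0.0342810 eV².
C_V/k_B = (⟨E²⟩ − ⟨E⟩²)/(kT)² = (0.0342810 − 0.0161483)/0.0427695 = 0.4240.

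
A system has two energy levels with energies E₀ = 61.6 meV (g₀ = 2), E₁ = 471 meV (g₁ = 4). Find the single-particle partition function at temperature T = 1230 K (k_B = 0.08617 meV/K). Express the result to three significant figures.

k_BT = 0.08617 × 1230 K = 105.99 meV.
Eᵢ/kT = 0.58119, 4.4438.
Z = Σ gᵢe^(−Eᵢ/kT) = 2·e^(−0.58119) + 4·e^(−4.4438) = 1.1185 + 0.047005 = 1.1655.

Z = 1.17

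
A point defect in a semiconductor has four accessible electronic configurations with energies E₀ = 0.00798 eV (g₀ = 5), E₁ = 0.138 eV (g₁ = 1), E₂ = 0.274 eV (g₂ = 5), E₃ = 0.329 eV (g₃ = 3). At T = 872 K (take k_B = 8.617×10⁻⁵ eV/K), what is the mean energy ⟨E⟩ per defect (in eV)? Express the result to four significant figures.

k_BT = 8.617×10⁻⁵ × 872 K = 0.0751402 eV.
Eᵢ/kT = 0.106201, 1.83657, 3.64652, 4.37848.
Z = Σ gᵢe^(−Eᵢ/kT) = 5·e^(−0.106201) + 1·e^(−1.83657) + 5·e^(−3.64652) + 3·e^(−4.37848) = 4.49622 + 0.159363 + 0.130409 + 0.0376332 = 4.82363.
⟨E⟩ = Σ Eᵢ gᵢe^(−Eᵢ/kT) / Z = (0.00798·4.49622 + 0.138·0.159363 + 0.274·0.130409 + 0.329·0.0376332) / 4.82363 = 0.02197 eV.

0.02197 eV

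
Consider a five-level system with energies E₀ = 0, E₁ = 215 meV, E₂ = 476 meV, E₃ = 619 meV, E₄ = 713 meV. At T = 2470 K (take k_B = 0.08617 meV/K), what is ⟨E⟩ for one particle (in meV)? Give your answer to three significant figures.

120 meV

k_BT = 0.08617 × 2470 K = 212.84 meV.
Eᵢ/kT = 0, 1.0101, 2.2364, 2.9083, 3.3499.
Z = Σ e^(−Eᵢ/kT) = e^(−0) + e^(−1.0101) + e^(−2.2364) + e^(−2.9083) + e^(−3.3499) = 1.0000 + 0.36418 + 0.10684 + 0.054568 + 0.035088 = 1.5607.
⟨E⟩ = Σ Eᵢ e^(−Eᵢ/kT) / Z = (0·1.0000 + 215·0.36418 + 476·0.10684 + 619·0.054568 + 713·0.035088) / 1.5607 = 120 meV.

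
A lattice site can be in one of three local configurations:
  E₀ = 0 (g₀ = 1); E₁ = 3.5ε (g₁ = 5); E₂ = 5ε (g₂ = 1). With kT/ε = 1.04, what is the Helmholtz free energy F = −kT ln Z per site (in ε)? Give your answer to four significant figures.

Eᵢ/kT = 0, 3.36538, 4.80769.
Z = Σ gᵢe^(−Eᵢ/kT) = 1·e^(−0) + 5·e^(−3.36538) + 1·e^(−4.80769) = 1.00000 + 0.172744 + 0.00816670 = 1.18091.
F = −kT ln Z = −1.04 × ln(1.18091) = −1.04 × 0.166285 = -0.1729 ε.

-0.1729 ε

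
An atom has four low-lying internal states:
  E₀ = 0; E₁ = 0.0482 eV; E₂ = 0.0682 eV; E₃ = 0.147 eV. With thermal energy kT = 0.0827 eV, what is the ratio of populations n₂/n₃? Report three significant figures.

n₂/n₃ = exp[−(E₂−E₃)/kT] = exp(−(-0.0788 eV)/(0.0827 eV)) = exp(0.95284) = 2.59.

2.59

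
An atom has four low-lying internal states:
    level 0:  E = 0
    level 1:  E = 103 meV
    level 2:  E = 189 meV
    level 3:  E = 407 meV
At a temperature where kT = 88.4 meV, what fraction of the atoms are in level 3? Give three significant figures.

Eᵢ/kT = 0, 1.1652, 2.1380, 4.6041.
Z = Σ e^(−Eᵢ/kT) = e^(−0) + e^(−1.1652) + e^(−2.1380) + e^(−4.6041) = 1.0000 + 0.31186 + 0.11789 + 0.010011 = 1.4398.
P₃ = e^(−E₃/kT) / Z = 0.010011/1.4398 = 0.00695.

0.00695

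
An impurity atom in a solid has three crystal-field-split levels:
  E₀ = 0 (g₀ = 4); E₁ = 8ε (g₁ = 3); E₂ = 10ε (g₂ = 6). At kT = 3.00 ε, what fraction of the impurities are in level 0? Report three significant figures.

0.904

Eᵢ/kT = 0, 2.6667, 3.3333.
Z = Σ gᵢe^(−Eᵢ/kT) = 4·e^(−0) + 3·e^(−2.6667) + 6·e^(−3.3333) = 4.0000 + 0.20844 + 0.21405 = 4.4225.
P₀ = g₀ e^(−E₀/kT) / Z = 4.0000/4.4225 = 0.904.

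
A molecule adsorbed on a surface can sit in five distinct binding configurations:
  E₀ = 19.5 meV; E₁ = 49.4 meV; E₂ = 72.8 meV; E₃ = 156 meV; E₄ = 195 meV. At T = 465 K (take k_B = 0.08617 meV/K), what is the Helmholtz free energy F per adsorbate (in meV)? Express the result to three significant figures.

k_BT = 0.08617 × 465 K = 40.069 meV.
Eᵢ/kT = 0.48666, 1.2329, 1.8169, 3.8933, 4.8666.
Z = Σ e^(−Eᵢ/kT) = e^(−0.48666) + e^(−1.2329) + e^(−1.8169) + e^(−3.8933) + e^(−4.8666) = 0.61468 + 0.29145 + 0.16253 + 0.020378 + 0.0076995 = 1.0967.
F = −kT ln Z = −40.069 × ln(1.0967) = −40.069 × 0.092306 = -3.70 meV.

-3.70 meV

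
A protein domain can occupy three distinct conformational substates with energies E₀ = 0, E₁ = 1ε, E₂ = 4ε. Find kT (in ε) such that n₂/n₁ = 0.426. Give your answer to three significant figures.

n₂/n₁ = exp[−(E₂−E₁)/kT] = 0.426.
⇒ (E₂−E₁)/kT = ln(1/0.426) = ln(2.3474) = 0.85331.
kT = 3ε / 0.85331 = 3.52 ε.

3.52 ε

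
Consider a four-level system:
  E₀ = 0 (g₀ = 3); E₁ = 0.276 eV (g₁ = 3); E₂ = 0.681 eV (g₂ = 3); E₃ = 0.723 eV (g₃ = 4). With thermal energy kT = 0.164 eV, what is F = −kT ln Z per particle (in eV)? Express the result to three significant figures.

Eᵢ/kT = 0, 1.6829, 4.1524, 4.4085.
Z = Σ gᵢe^(−Eᵢ/kT) = 3·e^(−0) + 3·e^(−1.6829) + 3·e^(−4.1524) + 4·e^(−4.4085) = 3.0000 + 0.55750 + 0.047180 + 0.048694 = 3.6534.
F = −kT ln Z = −0.164 × ln(3.6534) = −0.164 × 1.2957 = -0.212 eV.

-0.212 eV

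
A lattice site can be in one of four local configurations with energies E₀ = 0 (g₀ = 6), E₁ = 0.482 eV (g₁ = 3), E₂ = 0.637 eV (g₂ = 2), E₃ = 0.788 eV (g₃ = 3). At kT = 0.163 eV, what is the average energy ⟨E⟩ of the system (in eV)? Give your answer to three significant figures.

Eᵢ/kT = 0, 2.9571, 3.9080, 4.8344.
Z = Σ gᵢe^(−Eᵢ/kT) = 6·e^(−0) + 3·e^(−2.9571) + 2·e^(−3.9080) + 3·e^(−4.8344) = 6.0000 + 0.15591 + 0.040161 + 0.023854 = 6.2199.
⟨E⟩ = Σ Eᵢ gᵢe^(−Eᵢ/kT) / Z = (0·6.0000 + 0.482·0.15591 + 0.637·0.040161 + 0.788·0.023854) / 6.2199 = 0.0192 eV.

0.0192 eV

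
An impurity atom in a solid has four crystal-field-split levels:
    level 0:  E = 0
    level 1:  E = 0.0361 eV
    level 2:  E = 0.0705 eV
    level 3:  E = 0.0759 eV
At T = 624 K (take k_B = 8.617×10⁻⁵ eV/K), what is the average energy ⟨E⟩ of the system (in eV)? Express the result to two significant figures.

k_BT = 8.617×10⁻⁵ × 624 K = 0.05377 eV.
Eᵢ/kT = 0, 0.6714, 1.311, 1.412.
Z = Σ e^(−Eᵢ/kT) = e^(−0) + e^(−0.6714) + e^(−1.311) + e^(−1.412) = 1.000 + 0.5110 + 0.2696 + 0.2437 = 2.024.
⟨E⟩ = Σ Eᵢ e^(−Eᵢ/kT) / Z = (0·1.000 + 0.0361·0.5110 + 0.0705·0.2696 + 0.0759·0.2437) / 2.024 = 0.028 eV.

0.028 eV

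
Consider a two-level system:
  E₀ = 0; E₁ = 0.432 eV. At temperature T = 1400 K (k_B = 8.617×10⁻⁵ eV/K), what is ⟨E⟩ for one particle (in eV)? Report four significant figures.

k_BT = 8.617×10⁻⁵ × 1400 K = 0.120638 eV.
Eᵢ/kT = 0, 3.58096.
Z = Σ e^(−Eᵢ/kT) = e^(−0) + e^(−3.58096) = 1.00000 + 0.0278490 = 1.02785.
⟨E⟩ = Σ Eᵢ e^(−Eᵢ/kT) / Z = (0·1.00000 + 0.432·0.0278490) / 1.02785 = 0.01170 eV.

0.01170 eV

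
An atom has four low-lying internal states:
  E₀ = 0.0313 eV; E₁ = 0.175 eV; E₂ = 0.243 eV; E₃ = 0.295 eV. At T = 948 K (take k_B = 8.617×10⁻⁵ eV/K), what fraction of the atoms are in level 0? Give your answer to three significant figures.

0.777

k_BT = 8.617×10⁻⁵ × 948 K = 0.081689 eV.
Eᵢ/kT = 0.38316, 2.1423, 2.9747, 3.6113.
Z = Σ e^(−Eᵢ/kT) = e^(−0.38316) + e^(−2.1423) + e^(−2.9747) + e^(−3.6113) = 0.68170 + 0.11738 + 0.051063 + 0.027017 = 0.87716.
P₀ = e^(−E₀/kT) / Z = 0.68170/0.87716 = 0.777.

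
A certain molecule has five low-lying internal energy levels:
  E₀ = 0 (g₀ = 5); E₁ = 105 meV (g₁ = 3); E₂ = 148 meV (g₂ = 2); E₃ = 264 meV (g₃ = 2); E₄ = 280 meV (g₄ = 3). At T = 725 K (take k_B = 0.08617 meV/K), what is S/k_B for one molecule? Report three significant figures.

k_BT = 0.08617 × 725 K = 62.473 meV.
Eᵢ/kT = 0, 1.6807, 2.3690, 4.2258, 4.4819.
Z = Σ gᵢe^(−Eᵢ/kT) = 5·e^(−0) + 3·e^(−1.6807) + 2·e^(−2.3690) + 2·e^(−4.2258) + 3·e^(−4.4819) = 5.0000 + 0.55873 + 0.18715 + 0.029227 + 0.033936 = 5.8090.
⟨E⟩ = Σ EᵢPᵢ = 17.831 meV.
S/k_B = ln Z + ⟨E⟩/kT = ln(5.8090) + 17.831/62.473 = 1.7594 + 0.28542 = 2.04.

2.04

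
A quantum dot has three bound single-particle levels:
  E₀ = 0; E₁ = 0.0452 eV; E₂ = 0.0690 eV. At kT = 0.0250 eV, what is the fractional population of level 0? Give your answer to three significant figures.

0.815

Eᵢ/kT = 0, 1.8080, 2.7600.
Z = Σ e^(−Eᵢ/kT) = e^(−0) + e^(−1.8080) + e^(−2.7600) = 1.0000 + 0.16398 + 0.063292 = 1.2273.
P₀ = e^(−E₀/kT) / Z = 1.0000/1.2273 = 0.815.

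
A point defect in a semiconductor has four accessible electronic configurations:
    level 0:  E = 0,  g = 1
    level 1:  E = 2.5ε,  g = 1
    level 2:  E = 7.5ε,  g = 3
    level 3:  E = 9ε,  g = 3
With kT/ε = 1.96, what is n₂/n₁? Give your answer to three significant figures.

n₂/n₁ = (g₂/g₁) exp[−(E₂−E₁)/kT] = (3/1) × exp(−(5.0ε)/(1.96ε)) = (3/1) × exp(-2.5510) = 0.234.

0.234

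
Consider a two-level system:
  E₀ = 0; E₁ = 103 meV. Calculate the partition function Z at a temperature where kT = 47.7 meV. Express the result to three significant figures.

Z = 1.12

Eᵢ/kT = 0, 2.1593.
Z = Σ e^(−Eᵢ/kT) = e^(−0) + e^(−2.1593) = 1.0000 + 0.11541 = 1.1154.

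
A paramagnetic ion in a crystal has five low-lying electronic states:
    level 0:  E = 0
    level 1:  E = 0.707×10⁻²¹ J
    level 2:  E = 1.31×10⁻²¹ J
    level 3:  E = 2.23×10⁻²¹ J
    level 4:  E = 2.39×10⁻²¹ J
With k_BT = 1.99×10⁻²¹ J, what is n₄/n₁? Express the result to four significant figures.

n₄/n₁ = exp[−(E₄−E₁)/kT] = exp(−(1.683 ×10⁻²¹ J)/(1.99 ×10⁻²¹ J)) = exp(-0.845729) = 0.4292.

0.4292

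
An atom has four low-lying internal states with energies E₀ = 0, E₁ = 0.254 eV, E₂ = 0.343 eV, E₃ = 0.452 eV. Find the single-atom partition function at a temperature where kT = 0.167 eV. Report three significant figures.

Eᵢ/kT = 0, 1.5210, 2.0539, 2.7066.
Z = Σ e^(−Eᵢ/kT) = e^(−0) + e^(−1.5210) + e^(−2.0539) + e^(−2.7066) = 1.0000 + 0.21849 + 0.12823 + 0.066763 = 1.4135.

Z = 1.41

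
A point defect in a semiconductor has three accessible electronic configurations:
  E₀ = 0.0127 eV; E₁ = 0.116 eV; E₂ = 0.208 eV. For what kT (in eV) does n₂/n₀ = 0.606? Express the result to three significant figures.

n₂/n₀ = exp[−(E₂−E₀)/kT] = 0.606.
⇒ (E₂−E₀)/kT = ln(1/0.606) = ln(1.6502) = 0.50090.
kT = 0.1953 eV / 0.50090 = 0.390 eV.

0.390 eV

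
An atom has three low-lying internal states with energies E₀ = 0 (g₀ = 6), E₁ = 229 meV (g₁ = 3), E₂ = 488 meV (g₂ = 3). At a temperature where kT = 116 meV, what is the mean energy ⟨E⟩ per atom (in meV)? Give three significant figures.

Eᵢ/kT = 0, 1.9741, 4.2069.
Z = Σ gᵢe^(−Eᵢ/kT) = 6·e^(−0) + 3·e^(−1.9741) + 3·e^(−4.2069) = 6.0000 + 0.41666 + 0.044677 = 6.4613.
⟨E⟩ = Σ Eᵢ gᵢe^(−Eᵢ/kT) / Z = (0·6.0000 + 229·0.41666 + 488·0.044677) / 6.4613 = 18.1 meV.

18.1 meV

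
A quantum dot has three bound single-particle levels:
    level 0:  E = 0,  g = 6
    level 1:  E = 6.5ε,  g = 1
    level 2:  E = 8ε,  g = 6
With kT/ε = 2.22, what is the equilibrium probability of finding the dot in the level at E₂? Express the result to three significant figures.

Eᵢ/kT = 0, 2.9279, 3.6036.
Z = Σ gᵢe^(−Eᵢ/kT) = 6·e^(−0) + 1·e^(−2.9279) + 6·e^(−3.6036) = 6.0000 + 0.053509 + 0.16335 = 6.2169.
P₂ = g₂ e^(−E₂/kT) / Z = 0.16335/6.2169 = 0.0263.

0.0263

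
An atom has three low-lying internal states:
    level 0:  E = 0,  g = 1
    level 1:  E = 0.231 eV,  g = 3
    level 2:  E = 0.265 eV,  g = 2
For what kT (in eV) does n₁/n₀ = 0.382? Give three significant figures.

n₁/n₀ = (g₁/g₀) exp[−(E₁−E₀)/kT] = 0.382.
⇒ (E₁−E₀)/kT = ln((3/1)/0.382) = ln(7.8534) = 2.0609.
kT = 0.231 eV / 2.0609 = 0.112 eV.

0.112 eV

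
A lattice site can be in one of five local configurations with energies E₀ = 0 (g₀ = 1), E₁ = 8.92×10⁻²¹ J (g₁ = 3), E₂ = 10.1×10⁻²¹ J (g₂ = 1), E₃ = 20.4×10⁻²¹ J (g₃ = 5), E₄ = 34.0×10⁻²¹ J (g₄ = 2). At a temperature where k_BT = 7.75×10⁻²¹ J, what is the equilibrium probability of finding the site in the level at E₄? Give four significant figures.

0.009548

Eᵢ/kT = 0, 1.15097, 1.30323, 2.63226, 4.38710.
Z = Σ gᵢe^(−Eᵢ/kT) = 1·e^(−0) + 3·e^(−1.15097) + 1·e^(−1.30323) + 5·e^(−2.63226) + 2·e^(−4.38710) = 1.00000 + 0.948989 + 0.271653 + 0.359579 + 0.0248735 = 2.60509.
P₄ = g₄ e^(−E₄/kT) / Z = 0.0248735/2.60509 = 0.009548.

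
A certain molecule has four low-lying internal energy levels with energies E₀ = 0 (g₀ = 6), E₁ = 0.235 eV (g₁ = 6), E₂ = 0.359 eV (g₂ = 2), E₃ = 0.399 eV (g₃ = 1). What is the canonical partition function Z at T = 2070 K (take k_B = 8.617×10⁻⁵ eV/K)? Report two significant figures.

Z = 8.0

k_BT = 8.617×10⁻⁵ × 2070 K = 0.1784 eV.
Eᵢ/kT = 0, 1.317, 2.012, 2.237.
Z = Σ gᵢe^(−Eᵢ/kT) = 6·e^(−0) + 6·e^(−1.317) + 2·e^(−2.012) + 1·e^(−2.237) = 6.000 + 1.608 + 0.2674 + 0.1068 = 7.982.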